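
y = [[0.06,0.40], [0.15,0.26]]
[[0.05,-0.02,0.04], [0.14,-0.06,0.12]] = y @ [[0.96,  -0.42,  0.86], [-0.02,  0.01,  -0.02]]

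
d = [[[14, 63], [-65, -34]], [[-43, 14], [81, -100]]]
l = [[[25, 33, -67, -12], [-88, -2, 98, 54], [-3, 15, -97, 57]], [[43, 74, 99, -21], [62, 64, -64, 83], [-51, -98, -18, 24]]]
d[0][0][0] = 14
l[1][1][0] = 62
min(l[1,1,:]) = -64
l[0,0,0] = 25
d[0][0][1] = 63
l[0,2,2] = -97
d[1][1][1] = -100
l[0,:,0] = [25, -88, -3]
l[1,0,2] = 99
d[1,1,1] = -100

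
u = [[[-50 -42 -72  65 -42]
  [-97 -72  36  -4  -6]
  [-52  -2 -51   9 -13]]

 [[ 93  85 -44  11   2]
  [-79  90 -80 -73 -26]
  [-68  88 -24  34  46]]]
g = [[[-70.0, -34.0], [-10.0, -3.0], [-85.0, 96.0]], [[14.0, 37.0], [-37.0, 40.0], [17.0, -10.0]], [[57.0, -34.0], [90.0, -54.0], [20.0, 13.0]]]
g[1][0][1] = 37.0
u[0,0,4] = -42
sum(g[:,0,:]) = -30.0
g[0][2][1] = 96.0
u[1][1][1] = 90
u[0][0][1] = -42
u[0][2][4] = -13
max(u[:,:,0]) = 93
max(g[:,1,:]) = 90.0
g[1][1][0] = -37.0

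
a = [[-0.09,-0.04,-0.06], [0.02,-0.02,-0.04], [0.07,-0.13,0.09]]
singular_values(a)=[0.18, 0.11, 0.05]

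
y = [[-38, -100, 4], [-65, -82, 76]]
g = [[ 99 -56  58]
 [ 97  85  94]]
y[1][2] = 76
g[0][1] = -56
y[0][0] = -38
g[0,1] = -56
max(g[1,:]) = 97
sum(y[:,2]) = 80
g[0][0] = 99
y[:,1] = [-100, -82]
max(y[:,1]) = -82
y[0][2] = 4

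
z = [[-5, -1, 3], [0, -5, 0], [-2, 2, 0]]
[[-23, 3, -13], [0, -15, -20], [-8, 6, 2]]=z@[[4, 0, 3], [0, 3, 4], [-1, 2, 2]]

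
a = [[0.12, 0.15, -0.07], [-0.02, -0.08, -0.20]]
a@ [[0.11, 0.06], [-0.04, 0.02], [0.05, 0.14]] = [[0.0, 0.0], [-0.01, -0.03]]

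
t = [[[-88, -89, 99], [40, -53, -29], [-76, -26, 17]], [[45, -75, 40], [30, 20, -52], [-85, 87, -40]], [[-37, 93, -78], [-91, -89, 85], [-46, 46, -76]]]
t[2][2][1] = 46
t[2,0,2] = -78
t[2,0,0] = -37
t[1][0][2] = 40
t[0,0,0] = -88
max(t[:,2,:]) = 87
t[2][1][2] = 85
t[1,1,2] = -52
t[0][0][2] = 99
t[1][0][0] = 45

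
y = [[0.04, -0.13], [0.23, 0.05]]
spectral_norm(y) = 0.24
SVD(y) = [[-0.07, -1.0],[-1.0, 0.07]] @ diag([0.23578913125839918, 0.13529037504719027]) @ [[-0.99, -0.17],[-0.17, 0.99]]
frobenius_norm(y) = 0.27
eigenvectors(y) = [[0.02-0.60j, (0.02+0.6j)],[-0.80+0.00j, (-0.8-0j)]]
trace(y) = 0.09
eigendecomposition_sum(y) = [[0.02+0.09j, (-0.06+0.02j)], [(0.12-0.03j), 0.03+0.09j]] + [[0.02-0.09j, -0.06-0.02j], [0.12+0.03j, (0.03-0.09j)]]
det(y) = 0.03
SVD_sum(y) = [[0.02, 0.00],[0.23, 0.04]] + [[0.02, -0.13], [-0.0, 0.01]]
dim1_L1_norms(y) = [0.17, 0.28]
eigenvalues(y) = [(0.05+0.17j), (0.05-0.17j)]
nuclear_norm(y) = 0.37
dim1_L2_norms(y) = [0.14, 0.24]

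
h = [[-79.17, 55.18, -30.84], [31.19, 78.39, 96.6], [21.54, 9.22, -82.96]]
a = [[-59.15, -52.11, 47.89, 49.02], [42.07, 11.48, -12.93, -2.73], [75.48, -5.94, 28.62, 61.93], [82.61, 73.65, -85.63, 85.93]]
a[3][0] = 82.61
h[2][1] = 9.22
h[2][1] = 9.22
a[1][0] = 42.07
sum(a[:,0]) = 141.01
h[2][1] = 9.22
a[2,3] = 61.93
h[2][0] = 21.54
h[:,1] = [55.18, 78.39, 9.22]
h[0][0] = -79.17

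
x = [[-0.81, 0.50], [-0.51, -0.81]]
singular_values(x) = [0.96, 0.95]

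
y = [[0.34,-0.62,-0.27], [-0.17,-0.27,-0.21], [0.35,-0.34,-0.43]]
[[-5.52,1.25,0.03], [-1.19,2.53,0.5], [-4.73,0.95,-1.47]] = y @ [[-4.76, -5.11, -2.62],[4.86, -3.12, -3.12],[3.28, -3.91, 3.76]]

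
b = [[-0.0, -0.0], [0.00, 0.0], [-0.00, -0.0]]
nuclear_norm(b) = 0.00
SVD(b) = [[1.00,  0.00], [0.00,  1.00], [0.00,  0.0]] @ diag([-0.0, 0.0]) @ [[1.0, 0.0], [0.0, 1.0]]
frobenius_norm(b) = 0.00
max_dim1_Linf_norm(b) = 0.0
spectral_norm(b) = 0.00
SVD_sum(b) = [[-0.0, -0.0], [-0.00, -0.00], [-0.00, -0.00]] + [[0.0,0.0],[0.00,0.00],[0.00,0.0]]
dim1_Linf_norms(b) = [0.0, 0.0, 0.0]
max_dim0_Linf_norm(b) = 0.0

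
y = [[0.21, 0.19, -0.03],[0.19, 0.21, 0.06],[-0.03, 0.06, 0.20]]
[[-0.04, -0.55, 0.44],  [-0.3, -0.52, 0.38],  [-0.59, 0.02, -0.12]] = y @ [[0.74, -0.72, 0.73], [-1.39, -1.98, 1.39], [-2.41, 0.59, -0.92]]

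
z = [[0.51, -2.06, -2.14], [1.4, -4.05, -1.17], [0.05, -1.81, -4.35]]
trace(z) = -7.89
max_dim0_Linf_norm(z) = 4.35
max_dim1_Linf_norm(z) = 4.35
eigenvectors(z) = [[-0.92, -0.1, 0.44],[-0.36, 0.63, 0.34],[0.14, -0.77, 0.83]]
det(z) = 0.47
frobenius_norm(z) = 7.14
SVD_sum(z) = [[0.51, -2.10, -2.1], [0.65, -2.70, -2.7], [0.72, -3.0, -3.0]] + [[-0.02, 0.03, -0.04], [0.75, -1.35, 1.53], [-0.67, 1.19, -1.35]] + [[0.02, 0.01, -0.00],[-0.01, -0.00, 0.0],[-0.01, -0.00, 0.00]]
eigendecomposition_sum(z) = [[0.03, -0.01, -0.01], [0.01, -0.0, -0.01], [-0.01, 0.0, 0.0]] + [[-0.15, 0.35, -0.07],[0.91, -2.2, 0.42],[-1.10, 2.67, -0.51]] + [[0.62, -2.4, -2.06], [0.48, -1.85, -1.58], [1.16, -4.48, -3.84]]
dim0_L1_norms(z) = [1.96, 7.92, 7.66]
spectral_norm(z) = 6.53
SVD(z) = [[-0.46, 0.02, -0.89], [-0.59, -0.75, 0.29], [-0.66, 0.66, 0.36]] @ diag([6.526577906271879, 2.9015455155789933, 0.0247881904786369]) @ [[-0.17, 0.70, 0.7],  [-0.35, 0.62, -0.7],  [-0.92, -0.36, 0.14]]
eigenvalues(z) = [0.03, -2.85, -5.07]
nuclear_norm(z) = 9.45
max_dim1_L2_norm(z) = 4.71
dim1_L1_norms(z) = [4.71, 6.62, 6.21]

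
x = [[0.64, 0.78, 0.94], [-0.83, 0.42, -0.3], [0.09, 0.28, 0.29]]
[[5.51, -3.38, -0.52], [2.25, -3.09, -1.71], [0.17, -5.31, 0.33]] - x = [[4.87, -4.16, -1.46],[3.08, -3.51, -1.41],[0.08, -5.59, 0.04]]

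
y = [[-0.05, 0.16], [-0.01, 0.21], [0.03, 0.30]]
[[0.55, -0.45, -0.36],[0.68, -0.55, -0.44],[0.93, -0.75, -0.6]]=y@[[-0.87,  0.71,  0.57], [3.18,  -2.58,  -2.07]]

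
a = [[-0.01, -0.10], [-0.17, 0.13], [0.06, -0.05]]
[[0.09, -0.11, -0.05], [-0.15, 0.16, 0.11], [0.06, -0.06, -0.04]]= a @ [[0.21, -0.15, -0.22], [-0.90, 1.07, 0.52]]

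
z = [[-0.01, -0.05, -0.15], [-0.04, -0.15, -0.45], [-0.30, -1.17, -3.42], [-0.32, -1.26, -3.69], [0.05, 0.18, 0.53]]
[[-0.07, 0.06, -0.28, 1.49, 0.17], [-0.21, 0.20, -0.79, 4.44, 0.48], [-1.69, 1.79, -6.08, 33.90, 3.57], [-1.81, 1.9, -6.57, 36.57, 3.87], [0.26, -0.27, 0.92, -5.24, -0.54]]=z@ [[0.11, -2.48, -5.05, 3.00, 4.00], [3.87, -8.87, 1.11, -5.45, 3.73], [-0.84, 2.73, 1.84, -8.31, -2.67]]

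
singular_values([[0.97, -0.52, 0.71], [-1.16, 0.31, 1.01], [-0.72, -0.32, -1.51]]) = [2.02, 1.66, 0.47]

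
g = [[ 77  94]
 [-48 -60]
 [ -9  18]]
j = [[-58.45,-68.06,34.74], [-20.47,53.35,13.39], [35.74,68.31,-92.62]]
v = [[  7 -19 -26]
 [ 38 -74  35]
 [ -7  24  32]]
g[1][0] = -48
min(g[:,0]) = -48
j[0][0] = -58.45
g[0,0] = 77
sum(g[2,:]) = 9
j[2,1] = 68.31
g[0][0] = 77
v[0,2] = -26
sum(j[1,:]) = 46.27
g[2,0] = -9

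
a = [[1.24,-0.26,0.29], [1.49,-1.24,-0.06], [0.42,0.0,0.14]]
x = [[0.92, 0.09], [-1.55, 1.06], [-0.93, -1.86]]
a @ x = [[1.27, -0.70], [3.35, -1.07], [0.26, -0.22]]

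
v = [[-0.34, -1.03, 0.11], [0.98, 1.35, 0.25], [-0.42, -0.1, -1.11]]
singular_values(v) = [2.03, 1.14, 0.2]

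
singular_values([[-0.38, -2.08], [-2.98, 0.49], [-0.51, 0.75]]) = [3.09, 2.21]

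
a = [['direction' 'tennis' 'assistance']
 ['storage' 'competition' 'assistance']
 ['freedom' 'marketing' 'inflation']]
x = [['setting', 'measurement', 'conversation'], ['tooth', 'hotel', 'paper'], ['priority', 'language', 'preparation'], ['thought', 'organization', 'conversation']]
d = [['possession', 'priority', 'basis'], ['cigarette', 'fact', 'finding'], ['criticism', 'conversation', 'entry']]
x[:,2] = ['conversation', 'paper', 'preparation', 'conversation']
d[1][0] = 'cigarette'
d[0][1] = 'priority'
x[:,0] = ['setting', 'tooth', 'priority', 'thought']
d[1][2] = 'finding'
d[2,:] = ['criticism', 'conversation', 'entry']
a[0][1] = 'tennis'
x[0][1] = 'measurement'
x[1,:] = ['tooth', 'hotel', 'paper']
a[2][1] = 'marketing'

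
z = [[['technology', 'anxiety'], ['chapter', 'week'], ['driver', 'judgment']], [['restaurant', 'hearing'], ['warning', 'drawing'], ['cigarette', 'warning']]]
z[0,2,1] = 'judgment'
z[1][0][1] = 'hearing'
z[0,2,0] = 'driver'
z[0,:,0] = ['technology', 'chapter', 'driver']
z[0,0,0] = 'technology'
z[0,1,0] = 'chapter'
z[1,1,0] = 'warning'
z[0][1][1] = 'week'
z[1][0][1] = 'hearing'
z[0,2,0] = 'driver'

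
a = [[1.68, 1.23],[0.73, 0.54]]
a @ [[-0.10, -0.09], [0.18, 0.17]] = [[0.05, 0.06], [0.02, 0.03]]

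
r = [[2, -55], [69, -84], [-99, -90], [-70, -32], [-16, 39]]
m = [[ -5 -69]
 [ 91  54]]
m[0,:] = [-5, -69]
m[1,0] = 91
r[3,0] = -70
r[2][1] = -90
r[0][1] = -55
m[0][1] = -69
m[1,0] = 91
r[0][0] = 2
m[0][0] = -5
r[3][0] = -70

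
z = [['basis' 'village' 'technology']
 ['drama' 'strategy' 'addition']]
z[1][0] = 'drama'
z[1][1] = 'strategy'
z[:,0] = ['basis', 'drama']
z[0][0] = 'basis'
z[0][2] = 'technology'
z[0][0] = 'basis'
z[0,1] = 'village'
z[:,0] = ['basis', 'drama']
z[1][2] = 'addition'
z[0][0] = 'basis'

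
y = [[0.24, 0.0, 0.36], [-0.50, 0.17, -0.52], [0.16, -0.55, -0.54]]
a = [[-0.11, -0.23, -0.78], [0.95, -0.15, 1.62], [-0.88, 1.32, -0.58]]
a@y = [[-0.04, 0.39, 0.5],[0.56, -0.92, -0.45],[-0.96, 0.54, -0.69]]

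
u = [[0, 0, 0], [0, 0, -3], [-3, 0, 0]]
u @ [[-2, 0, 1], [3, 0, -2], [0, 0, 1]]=[[0, 0, 0], [0, 0, -3], [6, 0, -3]]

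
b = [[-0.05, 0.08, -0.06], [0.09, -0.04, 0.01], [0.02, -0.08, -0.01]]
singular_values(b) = [0.15, 0.06, 0.05]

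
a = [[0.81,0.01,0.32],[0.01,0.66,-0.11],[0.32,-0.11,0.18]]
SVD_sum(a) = [[0.79,-0.1,0.34], [-0.10,0.01,-0.05], [0.34,-0.05,0.15]] + [[0.02, 0.12, -0.01], [0.12, 0.65, -0.07], [-0.01, -0.07, 0.01]] + [[0.0, -0.0, -0.01], [-0.00, 0.0, 0.0], [-0.01, 0.00, 0.02]]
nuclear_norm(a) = 1.65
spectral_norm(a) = 0.95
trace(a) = 1.65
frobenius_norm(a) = 1.16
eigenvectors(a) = [[-0.38, 0.91, -0.17], [0.16, -0.12, -0.98], [0.91, 0.4, 0.11]]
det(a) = 0.02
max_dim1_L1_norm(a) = 1.14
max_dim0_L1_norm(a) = 1.14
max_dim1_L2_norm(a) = 0.87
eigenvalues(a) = [0.03, 0.95, 0.67]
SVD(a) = [[-0.91, -0.17, -0.38], [0.12, -0.98, 0.16], [-0.40, 0.11, 0.91]] @ diag([0.9480412424657025, 0.6735818849140633, 0.028376872620234438]) @ [[-0.91,  0.12,  -0.4], [-0.17,  -0.98,  0.11], [-0.38,  0.16,  0.91]]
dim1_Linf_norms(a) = [0.81, 0.66, 0.32]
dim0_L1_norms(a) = [1.14, 0.78, 0.61]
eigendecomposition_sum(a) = [[0.0, -0.0, -0.01], [-0.0, 0.00, 0.0], [-0.01, 0.00, 0.02]] + [[0.79, -0.10, 0.34], [-0.1, 0.01, -0.05], [0.34, -0.05, 0.15]] + [[0.02, 0.12, -0.01], [0.12, 0.65, -0.07], [-0.01, -0.07, 0.01]]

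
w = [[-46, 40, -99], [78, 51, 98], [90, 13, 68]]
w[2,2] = 68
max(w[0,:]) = 40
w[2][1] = 13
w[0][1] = 40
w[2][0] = 90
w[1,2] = 98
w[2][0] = 90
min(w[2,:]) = 13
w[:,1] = [40, 51, 13]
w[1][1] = 51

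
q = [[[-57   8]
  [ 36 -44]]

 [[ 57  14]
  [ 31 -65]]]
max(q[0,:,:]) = 36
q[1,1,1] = -65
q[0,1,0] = 36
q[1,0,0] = 57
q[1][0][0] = 57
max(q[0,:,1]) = 8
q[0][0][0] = -57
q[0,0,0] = -57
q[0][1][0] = 36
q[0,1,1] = -44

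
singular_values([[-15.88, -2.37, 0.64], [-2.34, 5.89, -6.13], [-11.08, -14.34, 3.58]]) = [22.84, 11.98, 3.45]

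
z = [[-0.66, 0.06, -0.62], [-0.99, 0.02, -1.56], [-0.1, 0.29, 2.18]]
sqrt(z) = [[(-0.02+1.01j),(-0.02-0.19j),(-0.37+0.12j)], [(-0.16+1.57j),0.02-0.30j,(-0.96+0.19j)], [(-0.11-0.13j),0.20+0.03j,(1.52-0.02j)]]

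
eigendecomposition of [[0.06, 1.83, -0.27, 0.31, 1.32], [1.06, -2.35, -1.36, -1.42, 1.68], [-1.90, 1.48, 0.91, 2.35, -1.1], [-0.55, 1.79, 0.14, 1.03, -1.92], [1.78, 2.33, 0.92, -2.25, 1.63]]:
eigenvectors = [[0.38+0.00j, -0.02+0.00j, -0.77+0.00j, 0.69+0.00j, (0.69-0j)], [0.38+0.00j, 0.55+0.00j, (-0.08+0j), (-0.24+0.11j), -0.24-0.11j], [(-0.45+0j), (-0.03+0j), (0.21+0j), (0.41-0.11j), (0.41+0.11j)], [(-0.27+0j), (-0.59+0j), (-0.6+0j), (0.5+0.11j), 0.50-0.11j], [0.66+0.00j, -0.60+0.00j, (0.01+0j), 0.03+0.05j, 0.03-0.05j]]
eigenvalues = [(4.27+0j), (-2.61+0j), (0.54+0j), (-0.46+0.47j), (-0.46-0.47j)]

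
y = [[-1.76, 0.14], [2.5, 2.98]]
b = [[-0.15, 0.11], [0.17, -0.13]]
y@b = [[0.29, -0.21], [0.13, -0.11]]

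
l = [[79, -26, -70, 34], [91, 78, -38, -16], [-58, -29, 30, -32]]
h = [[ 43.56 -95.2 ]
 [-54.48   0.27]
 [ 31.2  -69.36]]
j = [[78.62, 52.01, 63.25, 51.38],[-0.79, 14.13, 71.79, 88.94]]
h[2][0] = 31.2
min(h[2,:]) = -69.36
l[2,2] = 30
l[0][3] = 34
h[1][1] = 0.27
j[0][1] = 52.01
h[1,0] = -54.48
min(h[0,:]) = -95.2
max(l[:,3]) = 34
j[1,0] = -0.79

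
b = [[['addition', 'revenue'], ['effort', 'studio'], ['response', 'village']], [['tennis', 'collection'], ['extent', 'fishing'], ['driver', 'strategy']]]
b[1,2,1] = 'strategy'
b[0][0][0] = 'addition'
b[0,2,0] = 'response'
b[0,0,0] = 'addition'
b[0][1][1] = 'studio'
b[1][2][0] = 'driver'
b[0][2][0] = 'response'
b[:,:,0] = [['addition', 'effort', 'response'], ['tennis', 'extent', 'driver']]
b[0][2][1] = 'village'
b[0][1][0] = 'effort'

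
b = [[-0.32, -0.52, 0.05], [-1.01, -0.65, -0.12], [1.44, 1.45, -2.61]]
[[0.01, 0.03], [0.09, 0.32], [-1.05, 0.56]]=b @[[-0.23, -0.35], [0.15, 0.12], [0.36, -0.34]]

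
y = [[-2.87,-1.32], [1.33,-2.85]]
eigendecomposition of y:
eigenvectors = [[0.01-0.71j, (0.01+0.71j)],[-0.71+0.00j, -0.71-0.00j]]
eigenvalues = [(-2.86+1.32j), (-2.86-1.32j)]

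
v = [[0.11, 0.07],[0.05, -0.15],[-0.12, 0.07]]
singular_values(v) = [0.2, 0.15]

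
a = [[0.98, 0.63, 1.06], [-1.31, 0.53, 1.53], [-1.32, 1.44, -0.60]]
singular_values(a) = [2.42, 1.94, 1.17]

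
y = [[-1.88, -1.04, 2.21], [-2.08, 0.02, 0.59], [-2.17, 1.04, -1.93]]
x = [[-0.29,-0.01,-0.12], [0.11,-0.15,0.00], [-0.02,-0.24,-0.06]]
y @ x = [[0.39, -0.36, 0.09], [0.59, -0.12, 0.21], [0.78, 0.33, 0.38]]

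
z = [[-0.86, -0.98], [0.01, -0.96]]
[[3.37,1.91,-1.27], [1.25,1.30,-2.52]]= z@ [[-2.40, -0.67, -1.50], [-1.33, -1.36, 2.61]]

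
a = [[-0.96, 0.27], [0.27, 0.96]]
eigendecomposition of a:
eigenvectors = [[-0.99, -0.14], [0.14, -0.99]]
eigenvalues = [-1.0, 1.0]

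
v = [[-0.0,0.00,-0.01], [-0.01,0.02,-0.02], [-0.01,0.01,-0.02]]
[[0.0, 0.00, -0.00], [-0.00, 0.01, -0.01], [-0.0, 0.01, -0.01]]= v@[[0.42, -0.39, 0.19],  [0.01, -0.02, -0.45],  [-0.16, -0.39, 0.16]]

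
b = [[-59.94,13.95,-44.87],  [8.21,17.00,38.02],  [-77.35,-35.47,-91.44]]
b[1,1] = 17.0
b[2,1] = -35.47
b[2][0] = -77.35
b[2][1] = -35.47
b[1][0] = 8.21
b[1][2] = 38.02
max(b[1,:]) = 38.02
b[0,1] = 13.95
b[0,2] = -44.87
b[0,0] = -59.94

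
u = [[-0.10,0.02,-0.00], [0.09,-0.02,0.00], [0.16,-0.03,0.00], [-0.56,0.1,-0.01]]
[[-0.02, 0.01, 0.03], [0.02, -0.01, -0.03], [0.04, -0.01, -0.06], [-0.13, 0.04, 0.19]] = u@[[0.22, -0.07, -0.33], [-0.07, 0.02, 0.09], [-0.33, 0.09, 0.56]]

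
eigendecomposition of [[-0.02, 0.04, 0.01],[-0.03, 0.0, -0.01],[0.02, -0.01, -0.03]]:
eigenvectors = [[-0.68+0.00j,-0.68-0.00j,(-0.38+0j)], [(-0.22-0.62j),(-0.22+0.62j),-0.06+0.00j], [-0.05+0.32j,-0.05-0.32j,(0.92+0j)]]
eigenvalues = [(-0.01+0.03j), (-0.01-0.03j), (-0.04+0j)]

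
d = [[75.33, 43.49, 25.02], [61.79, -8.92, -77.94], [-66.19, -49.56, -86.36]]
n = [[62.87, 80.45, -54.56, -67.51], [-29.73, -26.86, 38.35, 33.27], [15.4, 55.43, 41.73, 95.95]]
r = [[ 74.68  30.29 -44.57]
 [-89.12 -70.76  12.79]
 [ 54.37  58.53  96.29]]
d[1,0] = 61.79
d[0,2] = 25.02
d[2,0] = -66.19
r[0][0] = 74.68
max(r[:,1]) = 58.53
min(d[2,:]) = -86.36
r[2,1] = 58.53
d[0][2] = 25.02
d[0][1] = 43.49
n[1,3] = 33.27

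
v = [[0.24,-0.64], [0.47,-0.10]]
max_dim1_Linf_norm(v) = 0.64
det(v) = 0.28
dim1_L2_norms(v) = [0.68, 0.48]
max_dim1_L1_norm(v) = 0.88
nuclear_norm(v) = 1.12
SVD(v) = [[-0.88, -0.47], [-0.47, 0.88]] @ diag([0.7494627748616873, 0.36933121868672286]) @ [[-0.58, 0.82],  [0.82, 0.58]]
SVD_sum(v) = [[0.38, -0.54], [0.20, -0.29]] + [[-0.14, -0.10], [0.27, 0.19]]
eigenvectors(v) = [[(0.76+0j),  (0.76-0j)], [(0.2-0.62j),  0.20+0.62j]]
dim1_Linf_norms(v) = [0.64, 0.47]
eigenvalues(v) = [(0.07+0.52j), (0.07-0.52j)]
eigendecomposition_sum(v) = [[(0.12+0.25j),-0.32+0.04j], [(0.23-0.03j),(-0.05+0.27j)]] + [[0.12-0.25j, (-0.32-0.04j)], [(0.23+0.03j), (-0.05-0.27j)]]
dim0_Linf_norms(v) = [0.47, 0.64]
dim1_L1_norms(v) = [0.88, 0.57]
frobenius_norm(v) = 0.84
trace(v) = 0.14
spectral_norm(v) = 0.75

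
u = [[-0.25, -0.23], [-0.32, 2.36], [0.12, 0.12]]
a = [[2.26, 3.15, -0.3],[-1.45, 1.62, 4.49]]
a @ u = [[-1.61, 6.88], [0.38, 4.70]]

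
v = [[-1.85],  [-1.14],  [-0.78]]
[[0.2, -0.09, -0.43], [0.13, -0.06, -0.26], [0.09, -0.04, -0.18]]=v @ [[-0.11,0.05,0.23]]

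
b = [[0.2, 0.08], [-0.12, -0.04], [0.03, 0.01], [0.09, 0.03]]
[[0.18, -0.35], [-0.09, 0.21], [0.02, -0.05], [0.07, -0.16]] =b @[[0.02, -1.83],[2.17, 0.26]]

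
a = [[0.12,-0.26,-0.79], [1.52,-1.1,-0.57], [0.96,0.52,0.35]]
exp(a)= [[0.52, -0.27, -0.73], [0.50, 0.12, -0.76], [1.25, 0.19, 0.78]]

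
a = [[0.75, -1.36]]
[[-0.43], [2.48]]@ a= [[-0.32, 0.58], [1.86, -3.37]]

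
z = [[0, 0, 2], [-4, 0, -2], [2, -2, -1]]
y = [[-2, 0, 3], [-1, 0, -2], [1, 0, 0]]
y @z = [[6, -6, -7], [-4, 4, 0], [0, 0, 2]]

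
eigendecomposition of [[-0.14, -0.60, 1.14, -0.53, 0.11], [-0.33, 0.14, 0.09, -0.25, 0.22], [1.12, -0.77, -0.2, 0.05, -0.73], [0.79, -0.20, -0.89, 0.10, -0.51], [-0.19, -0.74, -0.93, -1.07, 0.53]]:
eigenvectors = [[-0.28, -0.42, 0.65, -0.66, 0.62], [-0.06, 0.18, 0.25, -0.28, 0.07], [0.51, -0.62, 0.11, -0.13, 0.15], [0.61, -0.09, -0.0, 0.1, -0.17], [0.53, 0.63, 0.71, -0.68, 0.75]]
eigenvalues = [-1.41, 1.52, -0.05, 0.02, 0.35]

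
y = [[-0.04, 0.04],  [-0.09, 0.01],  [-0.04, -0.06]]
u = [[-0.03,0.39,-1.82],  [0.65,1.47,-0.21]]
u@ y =[[0.04, 0.11], [-0.15, 0.05]]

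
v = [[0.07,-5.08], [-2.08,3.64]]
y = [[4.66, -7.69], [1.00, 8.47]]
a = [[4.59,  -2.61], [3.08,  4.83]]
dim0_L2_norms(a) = [5.53, 5.49]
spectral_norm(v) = 6.39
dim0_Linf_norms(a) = [4.59, 4.83]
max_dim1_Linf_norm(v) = 5.08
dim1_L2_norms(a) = [5.28, 5.73]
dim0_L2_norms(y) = [4.77, 11.44]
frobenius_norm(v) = 6.59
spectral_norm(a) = 5.77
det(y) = 47.16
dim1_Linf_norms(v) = [5.08, 3.64]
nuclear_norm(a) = 11.01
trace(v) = 3.71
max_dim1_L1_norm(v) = 5.72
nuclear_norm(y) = 15.75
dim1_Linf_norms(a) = [4.59, 4.83]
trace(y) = 13.13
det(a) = 30.21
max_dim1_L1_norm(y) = 12.35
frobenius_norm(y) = 12.39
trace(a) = 9.42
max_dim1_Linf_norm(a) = 4.83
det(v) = -10.31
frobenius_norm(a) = 7.79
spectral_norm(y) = 11.72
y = a + v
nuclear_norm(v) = 8.00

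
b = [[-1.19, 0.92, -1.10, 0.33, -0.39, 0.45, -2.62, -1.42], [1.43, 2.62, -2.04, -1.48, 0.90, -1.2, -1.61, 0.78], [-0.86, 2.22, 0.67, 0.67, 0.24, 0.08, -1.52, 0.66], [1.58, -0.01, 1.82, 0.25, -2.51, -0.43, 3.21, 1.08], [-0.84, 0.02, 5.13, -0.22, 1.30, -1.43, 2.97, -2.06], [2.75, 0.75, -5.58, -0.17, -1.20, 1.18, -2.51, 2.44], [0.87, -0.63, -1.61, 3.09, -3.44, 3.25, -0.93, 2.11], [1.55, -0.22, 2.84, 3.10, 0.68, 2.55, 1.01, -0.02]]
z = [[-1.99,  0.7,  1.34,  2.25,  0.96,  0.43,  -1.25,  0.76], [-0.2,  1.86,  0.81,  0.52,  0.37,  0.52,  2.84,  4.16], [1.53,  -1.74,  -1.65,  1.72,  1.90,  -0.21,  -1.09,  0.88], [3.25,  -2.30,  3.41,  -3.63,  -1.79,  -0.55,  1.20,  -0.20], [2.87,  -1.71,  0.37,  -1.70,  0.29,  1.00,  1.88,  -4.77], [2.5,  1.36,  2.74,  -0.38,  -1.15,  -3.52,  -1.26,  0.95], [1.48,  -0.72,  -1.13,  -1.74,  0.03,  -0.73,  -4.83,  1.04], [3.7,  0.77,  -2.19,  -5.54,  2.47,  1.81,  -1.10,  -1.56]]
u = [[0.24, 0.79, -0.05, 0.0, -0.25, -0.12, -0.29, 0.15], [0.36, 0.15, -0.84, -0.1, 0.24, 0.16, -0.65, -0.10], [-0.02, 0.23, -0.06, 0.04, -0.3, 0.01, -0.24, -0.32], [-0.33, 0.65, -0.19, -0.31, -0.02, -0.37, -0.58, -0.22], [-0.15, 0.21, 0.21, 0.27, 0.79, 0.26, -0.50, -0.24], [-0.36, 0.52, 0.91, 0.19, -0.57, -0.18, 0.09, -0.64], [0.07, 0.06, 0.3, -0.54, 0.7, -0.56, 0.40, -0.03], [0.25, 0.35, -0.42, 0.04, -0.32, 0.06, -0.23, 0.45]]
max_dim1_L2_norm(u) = 1.43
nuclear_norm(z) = 40.04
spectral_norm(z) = 10.58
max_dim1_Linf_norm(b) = 5.58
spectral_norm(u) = 1.74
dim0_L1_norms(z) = [17.52, 11.16, 13.64, 17.48, 8.96, 8.77, 15.45, 14.32]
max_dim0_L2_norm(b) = 8.79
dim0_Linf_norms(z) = [3.7, 2.3, 3.41, 5.54, 2.47, 3.52, 4.83, 4.77]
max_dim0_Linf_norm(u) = 0.91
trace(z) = -15.03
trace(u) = 1.48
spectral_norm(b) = 11.21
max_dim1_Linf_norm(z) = 5.54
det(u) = 0.00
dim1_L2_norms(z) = [3.82, 5.5, 4.08, 6.76, 6.45, 5.65, 5.65, 7.92]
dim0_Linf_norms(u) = [0.36, 0.79, 0.91, 0.54, 0.79, 0.56, 0.65, 0.64]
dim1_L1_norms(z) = [9.68, 11.28, 10.72, 16.33, 14.59, 13.86, 11.7, 19.14]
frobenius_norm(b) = 15.30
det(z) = 36725.27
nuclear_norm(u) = 6.79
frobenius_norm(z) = 16.59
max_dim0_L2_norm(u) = 1.37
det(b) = 0.20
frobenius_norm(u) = 3.01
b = z @ u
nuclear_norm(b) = 32.07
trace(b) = 3.88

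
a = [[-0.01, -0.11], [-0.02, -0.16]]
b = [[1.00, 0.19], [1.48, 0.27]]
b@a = [[-0.01, -0.14],[-0.02, -0.21]]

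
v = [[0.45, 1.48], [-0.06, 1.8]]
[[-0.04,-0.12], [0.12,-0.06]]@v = [[-0.01,-0.28], [0.06,0.07]]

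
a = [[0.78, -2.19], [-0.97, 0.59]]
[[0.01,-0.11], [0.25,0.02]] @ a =[[0.11, -0.09],[0.18, -0.54]]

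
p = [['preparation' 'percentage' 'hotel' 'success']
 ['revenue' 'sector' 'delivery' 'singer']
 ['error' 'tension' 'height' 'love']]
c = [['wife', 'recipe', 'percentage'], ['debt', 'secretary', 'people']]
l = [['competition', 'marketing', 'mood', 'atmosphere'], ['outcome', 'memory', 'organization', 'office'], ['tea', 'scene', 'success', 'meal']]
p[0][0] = 'preparation'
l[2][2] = 'success'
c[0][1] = 'recipe'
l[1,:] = ['outcome', 'memory', 'organization', 'office']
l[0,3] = 'atmosphere'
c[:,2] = ['percentage', 'people']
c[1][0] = 'debt'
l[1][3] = 'office'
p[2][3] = 'love'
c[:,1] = ['recipe', 'secretary']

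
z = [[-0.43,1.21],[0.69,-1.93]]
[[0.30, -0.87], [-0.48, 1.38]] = z @[[0.56, 0.44],  [0.45, -0.56]]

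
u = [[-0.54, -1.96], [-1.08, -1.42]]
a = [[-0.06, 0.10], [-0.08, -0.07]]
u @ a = [[0.19, 0.08], [0.18, -0.01]]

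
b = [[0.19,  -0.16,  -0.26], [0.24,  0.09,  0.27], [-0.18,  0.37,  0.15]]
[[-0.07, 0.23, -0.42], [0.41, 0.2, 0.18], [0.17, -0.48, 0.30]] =b@[[0.89, 0.81, -0.58], [0.7, -1.06, 0.05], [0.5, 0.36, 1.16]]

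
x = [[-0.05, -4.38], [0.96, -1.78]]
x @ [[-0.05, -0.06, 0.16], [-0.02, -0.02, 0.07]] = [[0.09, 0.09, -0.31], [-0.01, -0.02, 0.03]]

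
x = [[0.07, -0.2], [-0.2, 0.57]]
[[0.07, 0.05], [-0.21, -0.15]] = x@ [[-0.19,0.40], [-0.43,-0.13]]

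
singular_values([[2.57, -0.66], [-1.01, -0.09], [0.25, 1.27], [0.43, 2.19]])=[2.82, 2.6]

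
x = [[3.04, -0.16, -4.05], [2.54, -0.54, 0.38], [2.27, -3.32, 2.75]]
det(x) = 29.49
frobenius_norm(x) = 7.50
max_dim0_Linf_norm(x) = 4.05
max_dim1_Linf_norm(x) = 4.05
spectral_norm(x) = 5.34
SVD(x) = [[-0.75, -0.60, 0.28],[0.04, -0.47, -0.88],[0.66, -0.65, 0.38]] @ diag([5.342858999174789, 5.157898452428125, 1.0700660116911171]) @ [[-0.13, -0.39, 0.91], [-0.87, 0.49, 0.09], [-0.48, -0.78, -0.40]]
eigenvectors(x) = [[(-0.65+0j),-0.65-0.00j,(-0.82+0j)], [-0.22+0.49j,(-0.22-0.49j),(-0.57+0j)], [-0.31+0.44j,(-0.31-0.44j),(0.04+0j)]]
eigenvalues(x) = [(1.06+2.88j), (1.06-2.88j), (3.12+0j)]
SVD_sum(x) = [[0.51, 1.57, -3.66], [-0.03, -0.09, 0.21], [-0.45, -1.37, 3.2]] + [[2.67, -1.49, -0.26], [2.12, -1.19, -0.21], [2.91, -1.63, -0.29]] + [[-0.14,-0.24,-0.12], [0.45,0.74,0.38], [-0.19,-0.32,-0.16]]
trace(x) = 5.25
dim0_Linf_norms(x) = [3.04, 3.32, 4.05]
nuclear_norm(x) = 11.57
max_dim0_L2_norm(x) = 4.91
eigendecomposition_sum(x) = [[(1.19+0.86j), -1.75-1.10j, -0.17+2.01j], [(1.05-0.62j), -1.42+0.96j, 1.47+0.80j], [(1.15-0.41j), -1.58+0.67j, 1.29+1.07j]] + [[1.19-0.86j, (-1.75+1.1j), (-0.17-2.01j)], [(1.05+0.62j), -1.42-0.96j, (1.47-0.8j)], [(1.15+0.41j), (-1.58-0.67j), (1.29-1.07j)]] + [[(0.65-0j), 3.33+0.00j, (-3.7-0j)],  [(0.45-0j), 2.29+0.00j, (-2.55-0j)],  [(-0.03+0j), -0.16-0.00j, (0.17+0j)]]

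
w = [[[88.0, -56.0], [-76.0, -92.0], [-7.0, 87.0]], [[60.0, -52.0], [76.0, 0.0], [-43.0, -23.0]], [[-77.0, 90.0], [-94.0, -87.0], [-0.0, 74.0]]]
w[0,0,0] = 88.0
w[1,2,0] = -43.0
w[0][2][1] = 87.0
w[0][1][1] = -92.0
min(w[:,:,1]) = -92.0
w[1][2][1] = -23.0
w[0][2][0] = -7.0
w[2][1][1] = -87.0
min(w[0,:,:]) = -92.0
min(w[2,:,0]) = -94.0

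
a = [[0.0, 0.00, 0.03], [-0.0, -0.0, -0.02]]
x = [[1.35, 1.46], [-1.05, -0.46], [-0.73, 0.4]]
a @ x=[[-0.02, 0.01],  [0.01, -0.01]]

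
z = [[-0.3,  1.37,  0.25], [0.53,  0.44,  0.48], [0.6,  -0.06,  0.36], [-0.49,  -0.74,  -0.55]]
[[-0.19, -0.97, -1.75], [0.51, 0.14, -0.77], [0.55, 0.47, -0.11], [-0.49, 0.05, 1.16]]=z@[[1.27, 1.17, -0.09],[0.24, -0.32, -1.23],[-0.56, -0.71, -0.37]]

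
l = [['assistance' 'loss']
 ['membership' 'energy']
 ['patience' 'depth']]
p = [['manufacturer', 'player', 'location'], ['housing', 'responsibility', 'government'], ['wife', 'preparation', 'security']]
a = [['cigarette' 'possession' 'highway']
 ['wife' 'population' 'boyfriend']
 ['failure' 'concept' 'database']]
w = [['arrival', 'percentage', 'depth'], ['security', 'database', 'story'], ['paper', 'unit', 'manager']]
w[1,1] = 'database'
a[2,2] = 'database'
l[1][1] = 'energy'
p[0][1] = 'player'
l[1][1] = 'energy'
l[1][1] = 'energy'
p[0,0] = 'manufacturer'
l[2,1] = 'depth'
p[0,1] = 'player'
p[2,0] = 'wife'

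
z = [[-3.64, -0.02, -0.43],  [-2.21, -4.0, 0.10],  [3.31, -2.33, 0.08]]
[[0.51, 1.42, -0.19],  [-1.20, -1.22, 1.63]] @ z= [[-5.62, -5.25, -0.09],[12.46, 1.11, 0.52]]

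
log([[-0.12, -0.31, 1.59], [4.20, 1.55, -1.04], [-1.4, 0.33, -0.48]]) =[[0.7, -0.27, 1.44], [1.1, 0.75, -2.47], [-1.76, 0.03, 0.07]]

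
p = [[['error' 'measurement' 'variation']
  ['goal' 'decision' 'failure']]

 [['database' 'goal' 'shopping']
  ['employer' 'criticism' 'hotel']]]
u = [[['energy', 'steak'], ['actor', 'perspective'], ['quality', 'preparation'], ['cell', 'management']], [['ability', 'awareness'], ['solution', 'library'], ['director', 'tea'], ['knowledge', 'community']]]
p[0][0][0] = 'error'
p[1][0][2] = 'shopping'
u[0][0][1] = 'steak'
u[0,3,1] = 'management'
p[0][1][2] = 'failure'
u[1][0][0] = 'ability'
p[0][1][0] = 'goal'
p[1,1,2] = 'hotel'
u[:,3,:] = [['cell', 'management'], ['knowledge', 'community']]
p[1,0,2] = 'shopping'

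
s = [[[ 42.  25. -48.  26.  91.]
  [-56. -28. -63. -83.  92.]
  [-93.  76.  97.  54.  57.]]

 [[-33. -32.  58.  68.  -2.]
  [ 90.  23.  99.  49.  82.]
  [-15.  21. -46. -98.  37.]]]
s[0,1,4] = 92.0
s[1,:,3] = [68.0, 49.0, -98.0]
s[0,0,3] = 26.0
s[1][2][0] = -15.0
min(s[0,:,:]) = -93.0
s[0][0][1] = 25.0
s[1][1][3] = 49.0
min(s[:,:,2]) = -63.0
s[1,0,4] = -2.0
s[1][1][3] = 49.0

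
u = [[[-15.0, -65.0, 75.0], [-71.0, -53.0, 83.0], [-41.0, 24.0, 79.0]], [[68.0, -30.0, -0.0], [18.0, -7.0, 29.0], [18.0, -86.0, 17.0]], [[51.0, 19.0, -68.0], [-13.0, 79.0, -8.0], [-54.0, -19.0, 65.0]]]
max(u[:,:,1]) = 79.0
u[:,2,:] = [[-41.0, 24.0, 79.0], [18.0, -86.0, 17.0], [-54.0, -19.0, 65.0]]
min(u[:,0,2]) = -68.0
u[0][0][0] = -15.0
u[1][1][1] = -7.0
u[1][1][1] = -7.0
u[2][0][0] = 51.0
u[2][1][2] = -8.0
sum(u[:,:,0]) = -39.0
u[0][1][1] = -53.0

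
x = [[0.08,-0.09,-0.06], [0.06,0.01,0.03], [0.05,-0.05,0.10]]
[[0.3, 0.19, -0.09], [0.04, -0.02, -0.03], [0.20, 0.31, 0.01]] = x@ [[1.01, -0.45, -0.74],[-2.6, -3.54, 0.05],[0.21, 1.57, 0.51]]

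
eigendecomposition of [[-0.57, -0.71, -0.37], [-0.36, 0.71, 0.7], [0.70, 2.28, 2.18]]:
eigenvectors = [[0.74, 0.31, -0.17], [0.44, -0.68, 0.33], [-0.52, 0.67, 0.93]]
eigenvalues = [-0.73, 0.19, 2.86]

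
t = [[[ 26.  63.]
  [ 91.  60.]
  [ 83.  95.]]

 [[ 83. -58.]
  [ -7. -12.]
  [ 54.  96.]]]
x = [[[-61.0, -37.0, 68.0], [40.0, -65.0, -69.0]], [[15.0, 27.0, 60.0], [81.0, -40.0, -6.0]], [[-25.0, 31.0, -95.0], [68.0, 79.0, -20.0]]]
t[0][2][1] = 95.0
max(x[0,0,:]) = 68.0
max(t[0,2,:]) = 95.0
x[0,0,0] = -61.0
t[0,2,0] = 83.0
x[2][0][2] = -95.0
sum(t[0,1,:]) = 151.0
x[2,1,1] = 79.0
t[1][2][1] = 96.0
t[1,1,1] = -12.0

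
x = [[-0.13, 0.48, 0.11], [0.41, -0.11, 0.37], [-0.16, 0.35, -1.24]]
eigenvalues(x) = [0.35, -0.48, -1.35]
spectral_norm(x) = 1.37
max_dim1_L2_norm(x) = 1.3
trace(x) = -1.48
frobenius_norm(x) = 1.50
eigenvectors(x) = [[0.71, 0.79, 0.03], [0.70, -0.48, -0.29], [0.08, -0.39, 0.96]]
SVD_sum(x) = [[-0.01, 0.02, -0.06], [0.10, -0.13, 0.43], [-0.28, 0.36, -1.21]] + [[-0.20, 0.42, 0.17],[0.05, -0.11, -0.04],[0.03, -0.06, -0.02]] + [[0.08,0.04,-0.01], [0.26,0.13,-0.02], [0.09,0.04,-0.01]]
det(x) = 0.23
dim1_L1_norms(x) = [0.72, 0.89, 1.75]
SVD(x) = [[0.04, 0.96, 0.27],[-0.34, -0.24, 0.91],[0.94, -0.13, 0.31]] @ diag([1.3749903640417651, 0.518458207444247, 0.32062842345305675]) @ [[-0.21, 0.28, -0.94], [-0.39, 0.85, 0.35], [0.89, 0.44, -0.07]]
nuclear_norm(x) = 2.21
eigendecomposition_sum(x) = [[0.15, 0.20, 0.06], [0.15, 0.2, 0.06], [0.02, 0.02, 0.01]] + [[-0.27, 0.27, 0.09], [0.17, -0.16, -0.06], [0.13, -0.13, -0.04]] + [[-0.01, 0.01, -0.04],[0.1, -0.14, 0.37],[-0.31, 0.46, -1.20]]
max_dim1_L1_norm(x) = 1.75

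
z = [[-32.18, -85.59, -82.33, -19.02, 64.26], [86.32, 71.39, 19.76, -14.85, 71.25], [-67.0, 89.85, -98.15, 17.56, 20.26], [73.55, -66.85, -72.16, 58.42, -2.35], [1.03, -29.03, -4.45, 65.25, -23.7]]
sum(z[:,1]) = -20.230000000000004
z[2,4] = 20.26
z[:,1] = [-85.59, 71.39, 89.85, -66.85, -29.03]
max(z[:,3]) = 65.25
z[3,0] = 73.55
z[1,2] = 19.76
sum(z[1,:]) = 233.86999999999998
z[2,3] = 17.56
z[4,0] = 1.03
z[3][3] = 58.42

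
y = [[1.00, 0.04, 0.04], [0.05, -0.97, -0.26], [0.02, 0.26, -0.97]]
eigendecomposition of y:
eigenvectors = [[-1.00+0.00j,0.02-0.01j,(0.02+0.01j)], [(-0.02+0j),-0.71+0.00j,(-0.71-0j)], [(-0.01+0j),0.00+0.71j,0.00-0.71j]]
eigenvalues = [(1+0j), (-0.97+0.26j), (-0.97-0.26j)]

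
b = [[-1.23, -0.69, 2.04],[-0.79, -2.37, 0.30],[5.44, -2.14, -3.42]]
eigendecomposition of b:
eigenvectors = [[-0.64, 0.44, 0.37], [0.07, 0.19, 0.93], [-0.77, -0.88, 0.05]]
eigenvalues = [1.31, -5.66, -2.67]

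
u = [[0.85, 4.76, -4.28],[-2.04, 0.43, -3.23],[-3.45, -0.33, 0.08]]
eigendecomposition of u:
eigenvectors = [[-0.79+0.00j, -0.03-0.48j, -0.03+0.48j],[-0.08+0.00j, 0.70+0.00j, (0.7-0j)],[0.61+0.00j, (0.46-0.26j), 0.46+0.26j]]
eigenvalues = [(4.63+0j), (-1.63+2.6j), (-1.63-2.6j)]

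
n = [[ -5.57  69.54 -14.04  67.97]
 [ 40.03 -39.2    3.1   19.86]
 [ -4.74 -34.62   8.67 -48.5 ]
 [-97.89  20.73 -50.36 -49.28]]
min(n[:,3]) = -49.28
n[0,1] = 69.54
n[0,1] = 69.54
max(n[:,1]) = 69.54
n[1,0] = 40.03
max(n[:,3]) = 67.97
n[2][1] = -34.62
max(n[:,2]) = 8.67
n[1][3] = 19.86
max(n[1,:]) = 40.03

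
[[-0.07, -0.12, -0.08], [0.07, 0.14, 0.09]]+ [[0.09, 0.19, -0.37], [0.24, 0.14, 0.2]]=[[0.02, 0.07, -0.45], [0.31, 0.28, 0.29]]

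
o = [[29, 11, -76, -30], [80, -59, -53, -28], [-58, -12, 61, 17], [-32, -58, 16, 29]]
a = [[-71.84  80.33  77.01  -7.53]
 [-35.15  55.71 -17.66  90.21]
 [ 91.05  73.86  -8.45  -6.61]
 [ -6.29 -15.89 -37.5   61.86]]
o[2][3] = 17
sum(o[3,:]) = -45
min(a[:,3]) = -7.53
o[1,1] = -59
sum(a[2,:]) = 149.85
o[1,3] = -28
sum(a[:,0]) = -22.23000000000001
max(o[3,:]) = 29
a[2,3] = -6.61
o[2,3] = 17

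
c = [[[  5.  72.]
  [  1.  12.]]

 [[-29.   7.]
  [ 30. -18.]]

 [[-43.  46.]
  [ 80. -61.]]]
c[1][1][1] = -18.0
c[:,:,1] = [[72.0, 12.0], [7.0, -18.0], [46.0, -61.0]]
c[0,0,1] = 72.0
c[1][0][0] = -29.0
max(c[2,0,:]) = 46.0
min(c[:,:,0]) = -43.0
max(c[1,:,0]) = 30.0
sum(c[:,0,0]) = -67.0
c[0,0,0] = 5.0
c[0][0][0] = 5.0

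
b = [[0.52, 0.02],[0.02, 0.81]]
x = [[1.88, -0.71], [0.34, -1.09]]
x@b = [[0.96, -0.54], [0.16, -0.88]]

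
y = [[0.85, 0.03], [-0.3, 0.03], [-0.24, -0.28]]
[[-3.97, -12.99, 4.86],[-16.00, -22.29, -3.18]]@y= [[-0.64, -1.87],[-6.15, -0.26]]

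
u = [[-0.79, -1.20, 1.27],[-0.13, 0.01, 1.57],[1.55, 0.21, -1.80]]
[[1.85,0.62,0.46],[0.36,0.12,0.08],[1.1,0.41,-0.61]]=u@ [[1.41,0.50,-0.35], [-2.09,-0.72,-0.13], [0.36,0.12,0.02]]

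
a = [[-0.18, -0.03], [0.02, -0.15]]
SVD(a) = [[-1.00,-0.09], [-0.09,1.0]] @ diag([0.18269458098362823, 0.15107180438194448]) @ [[0.97, 0.23], [0.23, -0.97]]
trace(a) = -0.33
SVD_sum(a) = [[-0.18, -0.04], [-0.02, -0.0]] + [[-0.0, 0.01], [0.04, -0.15]]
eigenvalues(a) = [(-0.16+0.02j), (-0.16-0.02j)]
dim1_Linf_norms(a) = [0.18, 0.15]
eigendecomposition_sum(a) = [[-0.09-0.05j, -0.02-0.13j],[(0.01+0.09j), (-0.07+0.07j)]] + [[-0.09+0.05j, -0.01+0.13j], [(0.01-0.09j), (-0.08-0.07j)]]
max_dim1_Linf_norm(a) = 0.18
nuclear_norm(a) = 0.33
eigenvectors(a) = [[0.77+0.00j, (0.77-0j)], [-0.39-0.50j, -0.39+0.50j]]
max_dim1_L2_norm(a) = 0.18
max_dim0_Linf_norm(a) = 0.18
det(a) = 0.03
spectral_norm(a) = 0.18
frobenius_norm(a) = 0.24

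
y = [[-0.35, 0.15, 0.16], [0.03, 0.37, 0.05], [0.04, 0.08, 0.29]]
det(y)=-0.039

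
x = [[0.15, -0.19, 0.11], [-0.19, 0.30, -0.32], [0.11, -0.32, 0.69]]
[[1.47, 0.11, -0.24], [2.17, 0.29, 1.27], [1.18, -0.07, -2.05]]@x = [[0.17,-0.17,-0.04], [0.41,-0.73,1.02], [-0.04,0.41,-1.26]]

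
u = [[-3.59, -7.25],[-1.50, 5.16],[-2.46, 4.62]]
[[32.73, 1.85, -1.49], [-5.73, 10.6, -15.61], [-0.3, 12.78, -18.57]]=u@ [[-4.33, -2.94, 4.11], [-2.37, 1.2, -1.83]]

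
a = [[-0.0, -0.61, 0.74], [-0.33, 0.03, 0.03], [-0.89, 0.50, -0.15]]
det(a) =-0.056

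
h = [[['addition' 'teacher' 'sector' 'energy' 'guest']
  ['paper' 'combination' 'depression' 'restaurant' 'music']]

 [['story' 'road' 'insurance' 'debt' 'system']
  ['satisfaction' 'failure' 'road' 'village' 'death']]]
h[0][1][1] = 'combination'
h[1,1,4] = 'death'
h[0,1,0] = 'paper'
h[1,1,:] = ['satisfaction', 'failure', 'road', 'village', 'death']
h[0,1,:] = ['paper', 'combination', 'depression', 'restaurant', 'music']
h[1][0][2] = 'insurance'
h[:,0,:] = [['addition', 'teacher', 'sector', 'energy', 'guest'], ['story', 'road', 'insurance', 'debt', 'system']]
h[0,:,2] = ['sector', 'depression']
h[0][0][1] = 'teacher'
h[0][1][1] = 'combination'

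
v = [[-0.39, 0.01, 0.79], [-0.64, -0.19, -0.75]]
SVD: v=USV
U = [[-0.58, 0.81], [0.81, 0.58]]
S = [1.12, 0.73]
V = [[-0.26, -0.14, -0.95],[-0.95, -0.14, 0.28]]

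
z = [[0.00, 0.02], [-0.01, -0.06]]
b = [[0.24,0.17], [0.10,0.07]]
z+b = [[0.24, 0.19],  [0.09, 0.01]]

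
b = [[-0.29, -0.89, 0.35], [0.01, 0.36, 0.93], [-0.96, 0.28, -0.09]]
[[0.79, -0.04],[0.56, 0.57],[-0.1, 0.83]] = b@ [[-0.13, -0.77], [-0.53, 0.47], [0.81, 0.44]]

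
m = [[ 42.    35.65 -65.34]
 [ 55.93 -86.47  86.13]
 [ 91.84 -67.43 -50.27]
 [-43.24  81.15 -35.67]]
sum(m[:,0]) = 146.53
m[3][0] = -43.24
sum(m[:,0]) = 146.53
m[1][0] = 55.93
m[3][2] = -35.67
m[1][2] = 86.13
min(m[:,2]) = -65.34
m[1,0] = 55.93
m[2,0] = 91.84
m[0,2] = -65.34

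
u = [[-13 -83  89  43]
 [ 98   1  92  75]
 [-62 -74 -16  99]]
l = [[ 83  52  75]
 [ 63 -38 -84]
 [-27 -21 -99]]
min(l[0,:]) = 52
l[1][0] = 63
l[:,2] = [75, -84, -99]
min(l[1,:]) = -84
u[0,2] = 89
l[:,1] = [52, -38, -21]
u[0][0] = -13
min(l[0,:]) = 52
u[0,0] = -13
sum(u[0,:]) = 36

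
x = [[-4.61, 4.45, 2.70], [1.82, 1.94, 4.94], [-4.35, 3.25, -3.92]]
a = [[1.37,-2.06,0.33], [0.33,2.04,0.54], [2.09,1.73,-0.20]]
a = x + [[5.98,-6.51,-2.37],[-1.49,0.10,-4.4],[6.44,-1.52,3.72]]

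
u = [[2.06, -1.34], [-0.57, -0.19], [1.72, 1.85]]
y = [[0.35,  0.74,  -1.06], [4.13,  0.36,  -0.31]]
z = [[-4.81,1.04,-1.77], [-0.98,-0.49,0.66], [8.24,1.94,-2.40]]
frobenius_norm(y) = 4.37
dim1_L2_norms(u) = [2.46, 0.6, 2.53]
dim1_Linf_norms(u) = [2.06, 0.57, 1.85]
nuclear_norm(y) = 5.43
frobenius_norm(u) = 3.58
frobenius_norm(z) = 10.32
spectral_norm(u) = 2.76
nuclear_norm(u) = 5.03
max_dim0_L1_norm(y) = 4.48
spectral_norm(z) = 9.77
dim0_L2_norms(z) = [9.59, 2.26, 3.05]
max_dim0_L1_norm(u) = 4.35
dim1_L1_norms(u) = [3.4, 0.76, 3.57]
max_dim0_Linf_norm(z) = 8.24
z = u @ y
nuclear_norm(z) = 13.09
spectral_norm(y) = 4.19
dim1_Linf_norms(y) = [1.06, 4.13]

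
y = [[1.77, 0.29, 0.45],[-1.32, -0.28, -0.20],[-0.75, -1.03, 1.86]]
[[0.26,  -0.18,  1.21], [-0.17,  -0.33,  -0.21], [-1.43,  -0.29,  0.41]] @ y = [[-0.21,-1.12,2.4], [0.29,0.26,-0.4], [-2.46,-0.76,0.18]]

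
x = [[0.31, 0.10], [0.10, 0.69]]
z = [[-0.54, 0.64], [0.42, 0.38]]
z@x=[[-0.10, 0.39], [0.17, 0.3]]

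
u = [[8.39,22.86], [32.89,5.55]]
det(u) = -705.301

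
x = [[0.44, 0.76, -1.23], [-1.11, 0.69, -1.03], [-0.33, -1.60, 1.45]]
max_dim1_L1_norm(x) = 3.38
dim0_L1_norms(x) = [1.88, 3.05, 3.71]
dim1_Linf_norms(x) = [1.23, 1.11, 1.6]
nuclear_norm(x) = 4.46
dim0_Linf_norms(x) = [1.11, 1.6, 1.45]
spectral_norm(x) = 2.85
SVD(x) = [[-0.5,  0.34,  0.8], [-0.43,  -0.90,  0.11], [0.75,  -0.29,  0.59]] @ diag([2.854131235984929, 1.245521561206528, 0.35666641045211156]) @ [[0.0, -0.66, 0.75], [0.99, 0.08, 0.07], [0.11, -0.75, -0.65]]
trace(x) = 2.58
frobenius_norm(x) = 3.13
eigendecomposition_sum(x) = [[-0.09, -0.06, -0.09],  [-0.31, -0.19, -0.29],  [-0.27, -0.16, -0.25]] + [[3.29, -3.68, 3.12], [-0.83, 0.93, -0.79], [-3.0, 3.35, -2.85]] + [[-2.75, 4.50, -4.27], [0.03, -0.05, 0.05], [2.93, -4.79, 4.55]]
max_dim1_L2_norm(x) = 2.18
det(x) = -1.27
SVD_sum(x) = [[-0.01, 0.94, -1.07], [-0.01, 0.81, -0.93], [0.01, -1.41, 1.61]] + [[0.42, 0.04, 0.03], [-1.11, -0.09, -0.08], [-0.36, -0.03, -0.02]] + [[0.03, -0.21, -0.19], [0.00, -0.03, -0.02], [0.02, -0.16, -0.14]]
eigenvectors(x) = [[-0.22,-0.73,-0.68], [-0.74,0.18,0.01], [-0.63,0.66,0.73]]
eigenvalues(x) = [-0.53, 1.37, 1.74]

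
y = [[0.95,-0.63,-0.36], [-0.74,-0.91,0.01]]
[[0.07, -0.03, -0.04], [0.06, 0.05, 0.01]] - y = [[-0.88, 0.60, 0.32],  [0.8, 0.96, 0.0]]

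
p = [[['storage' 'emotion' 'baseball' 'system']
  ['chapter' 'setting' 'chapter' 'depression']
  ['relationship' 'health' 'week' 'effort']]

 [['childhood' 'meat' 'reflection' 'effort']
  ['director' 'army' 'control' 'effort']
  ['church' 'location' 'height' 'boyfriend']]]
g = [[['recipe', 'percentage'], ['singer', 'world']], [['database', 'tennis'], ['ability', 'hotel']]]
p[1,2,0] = 'church'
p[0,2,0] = 'relationship'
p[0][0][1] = 'emotion'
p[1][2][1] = 'location'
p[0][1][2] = 'chapter'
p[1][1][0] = 'director'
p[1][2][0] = 'church'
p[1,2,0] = 'church'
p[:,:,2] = [['baseball', 'chapter', 'week'], ['reflection', 'control', 'height']]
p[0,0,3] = 'system'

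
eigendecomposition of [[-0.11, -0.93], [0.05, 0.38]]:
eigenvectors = [[-0.99, 0.93],[0.14, -0.36]]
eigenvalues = [0.02, 0.25]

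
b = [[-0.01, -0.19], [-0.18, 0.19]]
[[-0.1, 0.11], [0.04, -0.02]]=b @ [[0.35, -0.43],[0.53, -0.53]]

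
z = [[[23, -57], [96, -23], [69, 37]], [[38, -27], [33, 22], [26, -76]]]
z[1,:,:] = [[38, -27], [33, 22], [26, -76]]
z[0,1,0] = 96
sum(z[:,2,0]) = 95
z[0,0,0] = 23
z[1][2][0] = 26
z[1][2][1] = -76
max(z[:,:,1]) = 37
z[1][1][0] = 33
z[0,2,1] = 37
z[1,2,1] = -76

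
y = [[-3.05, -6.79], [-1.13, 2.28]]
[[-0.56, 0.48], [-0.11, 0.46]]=y@[[0.14, -0.29],[0.02, 0.06]]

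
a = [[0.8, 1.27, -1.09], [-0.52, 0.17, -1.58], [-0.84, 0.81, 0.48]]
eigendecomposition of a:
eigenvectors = [[(0.86+0j), -0.00+0.53j, (-0-0.53j)], [0.19+0.00j, -0.70+0.00j, (-0.7-0j)], [(-0.47+0j), (-0.13+0.45j), (-0.13-0.45j)]]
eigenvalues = [(1.68+0j), (-0.12+1.42j), (-0.12-1.42j)]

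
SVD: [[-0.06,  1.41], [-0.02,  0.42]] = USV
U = [[-0.96, -0.29], [-0.29, 0.96]]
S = [1.47, 0.0]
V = [[0.04, -1.0], [-1.0, -0.04]]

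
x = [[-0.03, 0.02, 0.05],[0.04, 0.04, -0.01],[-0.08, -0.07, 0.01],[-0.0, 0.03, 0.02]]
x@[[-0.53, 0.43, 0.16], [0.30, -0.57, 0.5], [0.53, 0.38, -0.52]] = [[0.05, -0.01, -0.02], [-0.01, -0.01, 0.03], [0.03, 0.01, -0.05], [0.02, -0.01, 0.00]]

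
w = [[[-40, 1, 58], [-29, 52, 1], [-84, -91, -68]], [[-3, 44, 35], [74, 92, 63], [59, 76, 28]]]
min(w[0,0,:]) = -40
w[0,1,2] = 1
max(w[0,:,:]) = 58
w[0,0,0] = -40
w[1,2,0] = 59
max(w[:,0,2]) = 58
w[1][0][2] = 35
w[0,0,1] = 1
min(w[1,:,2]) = 28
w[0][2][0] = -84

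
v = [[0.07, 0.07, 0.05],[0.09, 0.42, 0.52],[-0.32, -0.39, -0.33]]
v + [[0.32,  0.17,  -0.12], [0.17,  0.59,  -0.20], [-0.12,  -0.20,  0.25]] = [[0.39, 0.24, -0.07], [0.26, 1.01, 0.32], [-0.44, -0.59, -0.08]]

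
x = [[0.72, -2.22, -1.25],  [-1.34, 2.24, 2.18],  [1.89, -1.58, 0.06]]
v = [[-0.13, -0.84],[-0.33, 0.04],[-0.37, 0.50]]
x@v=[[1.1, -1.32], [-1.37, 2.31], [0.25, -1.62]]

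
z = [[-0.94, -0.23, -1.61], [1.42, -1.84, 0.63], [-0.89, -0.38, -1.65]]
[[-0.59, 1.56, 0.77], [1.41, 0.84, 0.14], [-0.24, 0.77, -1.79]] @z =[[2.08,-3.03,0.66], [-0.26,-1.92,-1.97], [2.91,-0.68,3.82]]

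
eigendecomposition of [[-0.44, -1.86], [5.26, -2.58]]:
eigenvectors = [[0.17+0.48j,  0.17-0.48j], [0.86+0.00j,  0.86-0.00j]]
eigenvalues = [(-1.51+2.94j), (-1.51-2.94j)]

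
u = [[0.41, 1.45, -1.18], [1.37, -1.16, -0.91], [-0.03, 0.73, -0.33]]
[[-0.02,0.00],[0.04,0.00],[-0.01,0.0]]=u @ [[0.01, 0.0],[-0.02, -0.0],[0.0, 0.0]]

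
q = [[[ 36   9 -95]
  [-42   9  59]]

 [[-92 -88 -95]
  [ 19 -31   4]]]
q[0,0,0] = 36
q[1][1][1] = -31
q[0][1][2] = 59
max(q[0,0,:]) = 36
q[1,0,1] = -88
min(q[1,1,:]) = -31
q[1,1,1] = -31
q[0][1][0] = -42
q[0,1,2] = 59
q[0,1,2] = 59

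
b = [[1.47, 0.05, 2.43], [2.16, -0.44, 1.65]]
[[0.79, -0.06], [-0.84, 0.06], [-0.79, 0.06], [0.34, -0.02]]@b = [[1.03, 0.07, 1.82], [-1.11, -0.07, -1.94], [-1.03, -0.07, -1.82], [0.46, 0.03, 0.79]]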